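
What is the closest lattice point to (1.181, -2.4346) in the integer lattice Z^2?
(1, -2)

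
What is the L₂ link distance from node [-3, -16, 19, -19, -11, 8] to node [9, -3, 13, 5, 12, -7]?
40.9756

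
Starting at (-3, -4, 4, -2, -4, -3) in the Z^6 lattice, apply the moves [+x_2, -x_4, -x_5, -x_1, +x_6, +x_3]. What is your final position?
(-4, -3, 5, -3, -5, -2)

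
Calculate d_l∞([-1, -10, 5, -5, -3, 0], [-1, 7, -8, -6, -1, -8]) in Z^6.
17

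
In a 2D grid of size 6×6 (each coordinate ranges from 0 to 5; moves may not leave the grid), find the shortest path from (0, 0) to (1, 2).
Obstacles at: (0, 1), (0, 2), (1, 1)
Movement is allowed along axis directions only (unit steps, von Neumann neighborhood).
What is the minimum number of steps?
5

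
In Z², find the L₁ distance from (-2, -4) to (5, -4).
7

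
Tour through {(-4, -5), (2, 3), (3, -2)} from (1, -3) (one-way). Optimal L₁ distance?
23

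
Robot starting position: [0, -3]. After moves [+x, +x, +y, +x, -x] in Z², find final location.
(2, -2)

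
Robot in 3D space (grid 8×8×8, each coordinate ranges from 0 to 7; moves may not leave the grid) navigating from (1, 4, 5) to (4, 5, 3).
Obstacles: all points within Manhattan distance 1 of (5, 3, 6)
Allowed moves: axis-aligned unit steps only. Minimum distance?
6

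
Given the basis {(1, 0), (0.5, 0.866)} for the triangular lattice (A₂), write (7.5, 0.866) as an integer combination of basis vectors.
7b₁ + b₂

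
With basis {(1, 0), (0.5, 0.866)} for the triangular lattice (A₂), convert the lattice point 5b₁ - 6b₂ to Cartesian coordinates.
(2, -5.196)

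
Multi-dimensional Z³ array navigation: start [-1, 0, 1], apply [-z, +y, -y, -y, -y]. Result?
(-1, -2, 0)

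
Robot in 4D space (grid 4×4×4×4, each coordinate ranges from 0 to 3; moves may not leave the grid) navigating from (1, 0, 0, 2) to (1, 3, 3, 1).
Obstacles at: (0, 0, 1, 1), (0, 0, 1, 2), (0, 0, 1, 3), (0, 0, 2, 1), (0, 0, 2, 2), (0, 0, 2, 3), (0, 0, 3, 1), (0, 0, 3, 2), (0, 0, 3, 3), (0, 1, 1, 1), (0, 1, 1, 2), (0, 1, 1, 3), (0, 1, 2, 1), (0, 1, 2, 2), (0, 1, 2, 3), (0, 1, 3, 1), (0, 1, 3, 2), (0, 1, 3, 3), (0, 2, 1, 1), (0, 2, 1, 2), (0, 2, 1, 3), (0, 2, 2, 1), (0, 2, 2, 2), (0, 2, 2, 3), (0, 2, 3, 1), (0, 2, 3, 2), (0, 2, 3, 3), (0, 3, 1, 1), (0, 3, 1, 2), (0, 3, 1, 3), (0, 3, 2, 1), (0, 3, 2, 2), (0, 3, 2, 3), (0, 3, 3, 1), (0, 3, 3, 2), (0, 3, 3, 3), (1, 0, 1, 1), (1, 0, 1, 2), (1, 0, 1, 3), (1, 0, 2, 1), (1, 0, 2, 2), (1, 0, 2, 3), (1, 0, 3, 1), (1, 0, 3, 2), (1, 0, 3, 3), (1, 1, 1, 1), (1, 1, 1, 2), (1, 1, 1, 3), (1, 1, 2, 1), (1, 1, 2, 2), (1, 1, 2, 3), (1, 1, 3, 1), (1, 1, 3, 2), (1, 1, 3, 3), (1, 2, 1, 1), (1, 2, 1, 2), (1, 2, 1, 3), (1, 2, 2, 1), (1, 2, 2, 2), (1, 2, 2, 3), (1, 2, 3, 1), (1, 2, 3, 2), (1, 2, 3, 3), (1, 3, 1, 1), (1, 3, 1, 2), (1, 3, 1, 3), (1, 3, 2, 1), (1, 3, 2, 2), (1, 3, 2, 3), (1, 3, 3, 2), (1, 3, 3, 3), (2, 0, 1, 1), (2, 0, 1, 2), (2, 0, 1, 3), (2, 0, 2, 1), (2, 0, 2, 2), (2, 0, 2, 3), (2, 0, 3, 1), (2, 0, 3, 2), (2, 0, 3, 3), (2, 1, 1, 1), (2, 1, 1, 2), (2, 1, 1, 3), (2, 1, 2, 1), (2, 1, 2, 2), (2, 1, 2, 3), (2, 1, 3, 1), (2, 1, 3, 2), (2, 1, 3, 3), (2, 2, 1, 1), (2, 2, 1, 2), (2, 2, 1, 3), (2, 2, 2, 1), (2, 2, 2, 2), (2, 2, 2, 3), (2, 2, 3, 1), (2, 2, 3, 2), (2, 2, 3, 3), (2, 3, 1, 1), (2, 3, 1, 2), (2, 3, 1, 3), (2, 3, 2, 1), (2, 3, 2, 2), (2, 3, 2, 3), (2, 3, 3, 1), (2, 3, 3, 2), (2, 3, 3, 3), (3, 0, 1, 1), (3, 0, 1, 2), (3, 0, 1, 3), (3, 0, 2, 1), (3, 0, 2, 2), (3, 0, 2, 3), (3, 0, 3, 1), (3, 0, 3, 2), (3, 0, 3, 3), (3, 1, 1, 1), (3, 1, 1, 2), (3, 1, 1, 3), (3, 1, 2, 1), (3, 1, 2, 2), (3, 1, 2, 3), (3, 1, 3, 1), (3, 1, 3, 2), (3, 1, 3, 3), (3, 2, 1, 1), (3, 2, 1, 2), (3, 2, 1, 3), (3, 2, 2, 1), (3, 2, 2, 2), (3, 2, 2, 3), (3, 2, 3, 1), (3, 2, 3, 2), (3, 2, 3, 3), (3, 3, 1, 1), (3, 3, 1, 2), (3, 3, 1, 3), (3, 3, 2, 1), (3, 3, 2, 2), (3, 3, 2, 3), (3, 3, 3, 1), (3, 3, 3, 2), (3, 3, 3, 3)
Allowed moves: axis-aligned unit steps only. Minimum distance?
9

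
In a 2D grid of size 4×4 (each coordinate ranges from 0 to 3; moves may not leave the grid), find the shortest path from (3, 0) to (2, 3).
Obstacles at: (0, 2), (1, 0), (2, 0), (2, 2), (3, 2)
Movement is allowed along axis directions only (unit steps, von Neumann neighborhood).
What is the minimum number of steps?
6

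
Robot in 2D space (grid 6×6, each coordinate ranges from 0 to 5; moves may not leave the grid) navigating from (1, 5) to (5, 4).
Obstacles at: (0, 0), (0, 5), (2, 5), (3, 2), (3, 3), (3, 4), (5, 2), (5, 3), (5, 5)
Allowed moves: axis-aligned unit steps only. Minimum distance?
11
(one shortest path: (1, 5) → (1, 4) → (2, 4) → (2, 3) → (2, 2) → (2, 1) → (3, 1) → (4, 1) → (4, 2) → (4, 3) → (4, 4) → (5, 4))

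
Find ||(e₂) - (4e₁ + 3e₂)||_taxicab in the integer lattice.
6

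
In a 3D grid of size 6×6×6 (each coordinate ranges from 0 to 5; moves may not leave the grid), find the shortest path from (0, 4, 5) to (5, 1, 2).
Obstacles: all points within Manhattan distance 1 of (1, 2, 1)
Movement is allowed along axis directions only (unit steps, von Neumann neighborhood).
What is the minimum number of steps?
11
(one shortest path: (0, 4, 5) → (1, 4, 5) → (2, 4, 5) → (3, 4, 5) → (4, 4, 5) → (5, 4, 5) → (5, 3, 5) → (5, 2, 5) → (5, 1, 5) → (5, 1, 4) → (5, 1, 3) → (5, 1, 2))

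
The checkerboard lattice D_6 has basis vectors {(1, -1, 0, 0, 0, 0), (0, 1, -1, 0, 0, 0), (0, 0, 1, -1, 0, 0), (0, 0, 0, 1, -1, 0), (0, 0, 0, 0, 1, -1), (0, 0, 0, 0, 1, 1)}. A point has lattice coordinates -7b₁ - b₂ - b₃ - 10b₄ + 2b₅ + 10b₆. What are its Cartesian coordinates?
(-7, 6, 0, -9, 22, 8)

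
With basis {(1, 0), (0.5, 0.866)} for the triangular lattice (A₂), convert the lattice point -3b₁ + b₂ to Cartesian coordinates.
(-2.5, 0.866)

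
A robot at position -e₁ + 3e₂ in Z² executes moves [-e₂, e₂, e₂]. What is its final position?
(-1, 4)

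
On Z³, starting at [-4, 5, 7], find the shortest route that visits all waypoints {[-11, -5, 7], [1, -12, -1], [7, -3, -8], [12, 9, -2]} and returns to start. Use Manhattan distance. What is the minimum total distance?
118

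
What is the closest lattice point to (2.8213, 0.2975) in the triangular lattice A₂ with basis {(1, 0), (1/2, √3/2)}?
(3, 0)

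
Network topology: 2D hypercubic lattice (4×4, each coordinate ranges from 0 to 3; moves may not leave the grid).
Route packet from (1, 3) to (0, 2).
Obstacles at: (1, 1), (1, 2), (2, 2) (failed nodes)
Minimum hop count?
2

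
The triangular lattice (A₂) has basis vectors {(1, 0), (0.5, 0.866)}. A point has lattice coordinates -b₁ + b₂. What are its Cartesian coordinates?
(-0.5, 0.866)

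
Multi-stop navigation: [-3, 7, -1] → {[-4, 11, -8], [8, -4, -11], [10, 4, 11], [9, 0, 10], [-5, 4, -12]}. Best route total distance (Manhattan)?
78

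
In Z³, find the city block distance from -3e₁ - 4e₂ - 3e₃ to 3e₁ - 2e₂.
11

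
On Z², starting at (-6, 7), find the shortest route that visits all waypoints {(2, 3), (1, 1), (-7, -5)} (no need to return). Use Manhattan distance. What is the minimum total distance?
29
(one optimal route: (-6, 7) → (2, 3) → (1, 1) → (-7, -5))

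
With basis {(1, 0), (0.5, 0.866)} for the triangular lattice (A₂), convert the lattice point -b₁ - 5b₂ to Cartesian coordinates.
(-3.5, -4.33)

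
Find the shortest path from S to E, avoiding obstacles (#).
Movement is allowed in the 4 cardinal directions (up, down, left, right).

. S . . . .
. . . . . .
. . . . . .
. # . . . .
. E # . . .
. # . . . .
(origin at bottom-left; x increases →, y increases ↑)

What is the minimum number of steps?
6
(one shortest path: (1, 5) → (0, 5) → (0, 4) → (0, 3) → (0, 2) → (0, 1) → (1, 1))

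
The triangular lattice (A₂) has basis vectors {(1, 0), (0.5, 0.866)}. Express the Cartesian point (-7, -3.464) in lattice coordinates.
-5b₁ - 4b₂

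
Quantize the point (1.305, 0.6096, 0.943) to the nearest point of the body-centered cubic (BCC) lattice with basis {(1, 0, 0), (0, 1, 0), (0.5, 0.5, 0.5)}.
(1.5, 0.5, 0.5)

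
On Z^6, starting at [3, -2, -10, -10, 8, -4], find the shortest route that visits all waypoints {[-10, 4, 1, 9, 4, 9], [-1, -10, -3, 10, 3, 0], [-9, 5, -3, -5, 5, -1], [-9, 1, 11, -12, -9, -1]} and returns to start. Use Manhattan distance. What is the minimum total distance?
214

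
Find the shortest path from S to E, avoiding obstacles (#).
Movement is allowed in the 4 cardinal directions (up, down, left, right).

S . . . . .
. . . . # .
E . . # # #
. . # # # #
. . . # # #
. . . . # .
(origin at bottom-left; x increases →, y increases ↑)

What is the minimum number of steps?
2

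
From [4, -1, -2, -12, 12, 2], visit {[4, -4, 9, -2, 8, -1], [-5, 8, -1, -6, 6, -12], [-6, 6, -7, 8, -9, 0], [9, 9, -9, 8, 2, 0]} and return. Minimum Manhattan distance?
210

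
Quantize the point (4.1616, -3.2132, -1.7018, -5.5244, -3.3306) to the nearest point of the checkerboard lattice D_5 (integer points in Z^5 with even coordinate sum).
(4, -3, -2, -6, -3)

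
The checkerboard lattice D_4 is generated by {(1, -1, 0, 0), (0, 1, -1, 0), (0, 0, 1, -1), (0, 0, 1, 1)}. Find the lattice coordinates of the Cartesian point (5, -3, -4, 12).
5b₁ + 2b₂ - 7b₃ + 5b₄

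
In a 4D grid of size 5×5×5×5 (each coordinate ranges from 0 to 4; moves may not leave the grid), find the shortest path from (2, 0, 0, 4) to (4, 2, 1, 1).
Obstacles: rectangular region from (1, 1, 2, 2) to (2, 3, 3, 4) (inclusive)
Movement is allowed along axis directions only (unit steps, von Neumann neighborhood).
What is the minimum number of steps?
8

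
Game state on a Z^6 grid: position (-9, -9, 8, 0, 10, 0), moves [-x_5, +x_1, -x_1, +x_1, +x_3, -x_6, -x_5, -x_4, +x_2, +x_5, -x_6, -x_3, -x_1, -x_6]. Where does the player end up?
(-9, -8, 8, -1, 9, -3)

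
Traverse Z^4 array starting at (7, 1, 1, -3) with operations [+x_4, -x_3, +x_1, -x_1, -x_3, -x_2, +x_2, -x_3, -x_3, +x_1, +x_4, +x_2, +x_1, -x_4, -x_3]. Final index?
(9, 2, -4, -2)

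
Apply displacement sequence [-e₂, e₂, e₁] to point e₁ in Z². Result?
(2, 0)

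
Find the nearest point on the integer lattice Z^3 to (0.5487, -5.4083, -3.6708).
(1, -5, -4)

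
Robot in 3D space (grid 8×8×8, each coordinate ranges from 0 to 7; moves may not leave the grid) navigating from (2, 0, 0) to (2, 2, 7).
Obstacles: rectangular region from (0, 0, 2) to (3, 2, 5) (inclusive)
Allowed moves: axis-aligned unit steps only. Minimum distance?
11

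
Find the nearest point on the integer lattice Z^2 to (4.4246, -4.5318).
(4, -5)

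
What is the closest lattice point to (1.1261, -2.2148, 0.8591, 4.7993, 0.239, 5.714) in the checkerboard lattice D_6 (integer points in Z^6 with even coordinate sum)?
(1, -2, 1, 5, 0, 5)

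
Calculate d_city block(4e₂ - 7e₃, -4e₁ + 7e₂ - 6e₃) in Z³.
8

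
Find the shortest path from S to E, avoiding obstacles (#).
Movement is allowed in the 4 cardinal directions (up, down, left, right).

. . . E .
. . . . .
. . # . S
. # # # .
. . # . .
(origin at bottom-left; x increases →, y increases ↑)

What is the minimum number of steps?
3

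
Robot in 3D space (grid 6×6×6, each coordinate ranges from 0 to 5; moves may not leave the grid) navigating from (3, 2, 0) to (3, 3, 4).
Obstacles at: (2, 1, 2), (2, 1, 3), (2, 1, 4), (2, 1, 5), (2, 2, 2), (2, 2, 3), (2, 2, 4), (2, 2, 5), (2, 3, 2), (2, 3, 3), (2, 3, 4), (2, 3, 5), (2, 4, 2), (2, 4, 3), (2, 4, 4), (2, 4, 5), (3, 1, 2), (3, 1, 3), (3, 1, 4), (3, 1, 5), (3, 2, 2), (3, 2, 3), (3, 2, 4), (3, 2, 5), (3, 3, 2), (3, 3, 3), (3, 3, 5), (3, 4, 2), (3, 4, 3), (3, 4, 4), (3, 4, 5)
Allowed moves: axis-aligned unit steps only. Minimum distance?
7
(one shortest path: (3, 2, 0) → (4, 2, 0) → (4, 3, 0) → (4, 3, 1) → (4, 3, 2) → (4, 3, 3) → (4, 3, 4) → (3, 3, 4))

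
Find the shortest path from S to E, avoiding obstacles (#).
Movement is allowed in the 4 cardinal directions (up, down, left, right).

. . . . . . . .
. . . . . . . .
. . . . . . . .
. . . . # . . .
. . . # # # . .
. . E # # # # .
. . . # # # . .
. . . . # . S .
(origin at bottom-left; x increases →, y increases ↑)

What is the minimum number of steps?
14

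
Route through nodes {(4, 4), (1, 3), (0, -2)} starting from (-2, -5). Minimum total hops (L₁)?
15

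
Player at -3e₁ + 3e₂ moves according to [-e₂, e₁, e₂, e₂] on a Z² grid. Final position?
(-2, 4)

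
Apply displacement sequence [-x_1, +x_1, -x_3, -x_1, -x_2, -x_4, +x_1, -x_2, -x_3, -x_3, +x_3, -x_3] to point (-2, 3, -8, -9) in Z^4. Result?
(-2, 1, -11, -10)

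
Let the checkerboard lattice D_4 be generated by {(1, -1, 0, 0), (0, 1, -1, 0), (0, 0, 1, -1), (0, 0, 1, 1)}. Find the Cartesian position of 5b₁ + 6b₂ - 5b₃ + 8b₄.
(5, 1, -3, 13)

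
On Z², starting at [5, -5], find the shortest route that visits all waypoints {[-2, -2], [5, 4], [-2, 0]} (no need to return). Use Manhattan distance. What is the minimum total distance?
22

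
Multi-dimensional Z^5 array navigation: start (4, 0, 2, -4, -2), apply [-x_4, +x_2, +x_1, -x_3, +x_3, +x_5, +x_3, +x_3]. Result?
(5, 1, 4, -5, -1)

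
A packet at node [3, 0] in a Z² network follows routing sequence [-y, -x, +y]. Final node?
(2, 0)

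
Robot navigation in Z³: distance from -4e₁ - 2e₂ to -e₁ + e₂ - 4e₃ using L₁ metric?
10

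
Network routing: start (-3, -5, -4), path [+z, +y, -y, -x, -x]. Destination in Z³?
(-5, -5, -3)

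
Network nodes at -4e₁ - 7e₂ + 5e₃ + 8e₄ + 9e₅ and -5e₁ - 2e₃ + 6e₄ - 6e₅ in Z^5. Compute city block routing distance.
32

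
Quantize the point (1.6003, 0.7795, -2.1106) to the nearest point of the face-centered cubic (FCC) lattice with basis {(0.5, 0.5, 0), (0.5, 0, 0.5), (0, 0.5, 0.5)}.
(1.5, 0.5, -2)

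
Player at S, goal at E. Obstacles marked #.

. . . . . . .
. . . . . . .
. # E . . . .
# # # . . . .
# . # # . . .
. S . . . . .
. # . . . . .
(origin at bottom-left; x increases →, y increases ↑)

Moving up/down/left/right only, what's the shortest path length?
8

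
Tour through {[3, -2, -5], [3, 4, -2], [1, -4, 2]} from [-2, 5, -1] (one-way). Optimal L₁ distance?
27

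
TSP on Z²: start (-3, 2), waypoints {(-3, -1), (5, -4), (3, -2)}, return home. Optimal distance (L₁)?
28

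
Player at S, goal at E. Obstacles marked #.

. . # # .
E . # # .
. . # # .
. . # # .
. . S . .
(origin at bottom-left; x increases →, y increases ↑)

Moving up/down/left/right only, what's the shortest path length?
5
(one shortest path: (2, 0) → (1, 0) → (0, 0) → (0, 1) → (0, 2) → (0, 3))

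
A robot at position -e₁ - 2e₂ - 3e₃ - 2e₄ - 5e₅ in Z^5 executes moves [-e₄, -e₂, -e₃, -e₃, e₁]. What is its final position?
(0, -3, -5, -3, -5)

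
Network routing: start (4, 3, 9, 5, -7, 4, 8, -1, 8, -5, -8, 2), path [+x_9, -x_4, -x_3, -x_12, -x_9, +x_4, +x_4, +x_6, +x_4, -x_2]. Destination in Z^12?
(4, 2, 8, 7, -7, 5, 8, -1, 8, -5, -8, 1)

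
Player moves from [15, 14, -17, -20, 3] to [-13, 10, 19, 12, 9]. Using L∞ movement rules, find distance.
36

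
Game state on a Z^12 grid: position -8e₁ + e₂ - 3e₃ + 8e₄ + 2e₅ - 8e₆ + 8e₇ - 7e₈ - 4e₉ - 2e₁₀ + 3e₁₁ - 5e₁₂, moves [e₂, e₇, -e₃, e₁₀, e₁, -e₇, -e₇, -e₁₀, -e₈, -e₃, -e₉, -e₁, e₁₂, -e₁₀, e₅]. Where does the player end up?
(-8, 2, -5, 8, 3, -8, 7, -8, -5, -3, 3, -4)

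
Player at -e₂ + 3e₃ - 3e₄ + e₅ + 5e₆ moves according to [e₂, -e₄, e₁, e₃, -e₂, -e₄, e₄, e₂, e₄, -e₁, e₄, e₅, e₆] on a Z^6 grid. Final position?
(0, 0, 4, -2, 2, 6)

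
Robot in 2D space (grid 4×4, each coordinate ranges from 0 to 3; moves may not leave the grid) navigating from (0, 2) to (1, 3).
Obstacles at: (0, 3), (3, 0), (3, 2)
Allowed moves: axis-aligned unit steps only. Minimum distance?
2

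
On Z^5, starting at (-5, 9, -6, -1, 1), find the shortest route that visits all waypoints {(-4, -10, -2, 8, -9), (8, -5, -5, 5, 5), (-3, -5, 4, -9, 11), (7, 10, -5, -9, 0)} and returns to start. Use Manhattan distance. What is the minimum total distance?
188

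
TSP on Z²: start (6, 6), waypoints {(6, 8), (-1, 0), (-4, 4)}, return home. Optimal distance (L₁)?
36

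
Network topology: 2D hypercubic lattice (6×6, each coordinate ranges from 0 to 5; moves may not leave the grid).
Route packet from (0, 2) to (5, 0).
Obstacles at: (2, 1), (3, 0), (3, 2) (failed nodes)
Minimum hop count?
9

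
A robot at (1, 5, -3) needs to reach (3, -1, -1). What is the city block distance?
10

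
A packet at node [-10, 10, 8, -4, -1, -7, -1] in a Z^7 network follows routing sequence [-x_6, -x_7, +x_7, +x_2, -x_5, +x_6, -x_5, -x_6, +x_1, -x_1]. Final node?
(-10, 11, 8, -4, -3, -8, -1)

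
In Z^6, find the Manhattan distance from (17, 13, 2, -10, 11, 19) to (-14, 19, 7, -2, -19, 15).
84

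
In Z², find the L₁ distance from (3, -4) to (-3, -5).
7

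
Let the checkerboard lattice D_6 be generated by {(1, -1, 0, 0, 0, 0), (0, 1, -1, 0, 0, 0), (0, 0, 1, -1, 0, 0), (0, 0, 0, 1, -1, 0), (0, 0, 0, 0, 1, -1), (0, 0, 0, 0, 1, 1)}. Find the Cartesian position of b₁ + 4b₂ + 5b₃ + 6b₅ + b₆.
(1, 3, 1, -5, 7, -5)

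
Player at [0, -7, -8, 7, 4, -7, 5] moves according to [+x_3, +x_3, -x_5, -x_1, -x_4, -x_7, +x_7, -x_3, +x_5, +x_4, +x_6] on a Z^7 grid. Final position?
(-1, -7, -7, 7, 4, -6, 5)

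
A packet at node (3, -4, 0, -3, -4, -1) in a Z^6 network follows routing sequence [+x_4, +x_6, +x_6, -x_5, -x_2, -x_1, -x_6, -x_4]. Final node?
(2, -5, 0, -3, -5, 0)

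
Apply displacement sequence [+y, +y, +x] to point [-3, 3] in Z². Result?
(-2, 5)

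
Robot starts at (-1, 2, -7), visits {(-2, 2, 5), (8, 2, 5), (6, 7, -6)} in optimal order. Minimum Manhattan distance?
41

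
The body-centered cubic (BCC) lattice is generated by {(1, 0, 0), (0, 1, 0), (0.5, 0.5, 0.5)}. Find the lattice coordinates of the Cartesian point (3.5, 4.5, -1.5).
5b₁ + 6b₂ - 3b₃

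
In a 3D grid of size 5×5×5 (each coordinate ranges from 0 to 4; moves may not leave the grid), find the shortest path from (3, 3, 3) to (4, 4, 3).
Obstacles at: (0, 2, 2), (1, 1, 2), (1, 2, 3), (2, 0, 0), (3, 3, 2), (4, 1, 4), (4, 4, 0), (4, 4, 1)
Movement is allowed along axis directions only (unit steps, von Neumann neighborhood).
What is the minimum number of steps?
2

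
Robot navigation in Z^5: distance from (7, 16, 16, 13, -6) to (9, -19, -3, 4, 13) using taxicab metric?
84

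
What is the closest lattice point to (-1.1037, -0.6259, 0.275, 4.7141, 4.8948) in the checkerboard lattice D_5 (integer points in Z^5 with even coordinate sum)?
(-1, -1, 0, 5, 5)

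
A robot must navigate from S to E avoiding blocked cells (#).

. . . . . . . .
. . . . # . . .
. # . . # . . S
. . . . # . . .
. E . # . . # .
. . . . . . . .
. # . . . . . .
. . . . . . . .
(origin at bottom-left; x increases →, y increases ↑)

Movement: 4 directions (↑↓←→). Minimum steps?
10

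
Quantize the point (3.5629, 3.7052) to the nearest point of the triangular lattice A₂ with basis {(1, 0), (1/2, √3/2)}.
(4, 3.464)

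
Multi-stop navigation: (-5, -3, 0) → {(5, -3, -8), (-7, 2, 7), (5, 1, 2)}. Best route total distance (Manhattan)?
46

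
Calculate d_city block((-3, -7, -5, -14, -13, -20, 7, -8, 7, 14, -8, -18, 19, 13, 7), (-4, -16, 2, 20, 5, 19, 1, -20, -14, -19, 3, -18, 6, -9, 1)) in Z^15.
232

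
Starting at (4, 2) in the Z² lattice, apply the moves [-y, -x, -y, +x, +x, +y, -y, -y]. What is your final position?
(5, -1)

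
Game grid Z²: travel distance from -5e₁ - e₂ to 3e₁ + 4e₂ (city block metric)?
13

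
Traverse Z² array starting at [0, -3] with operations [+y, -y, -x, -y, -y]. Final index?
(-1, -5)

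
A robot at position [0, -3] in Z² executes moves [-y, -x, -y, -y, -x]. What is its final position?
(-2, -6)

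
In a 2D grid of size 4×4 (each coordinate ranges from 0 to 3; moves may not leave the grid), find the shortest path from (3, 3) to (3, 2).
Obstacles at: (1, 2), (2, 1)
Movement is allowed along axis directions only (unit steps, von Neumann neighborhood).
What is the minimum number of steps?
1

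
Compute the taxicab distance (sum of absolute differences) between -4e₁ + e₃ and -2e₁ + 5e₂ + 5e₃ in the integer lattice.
11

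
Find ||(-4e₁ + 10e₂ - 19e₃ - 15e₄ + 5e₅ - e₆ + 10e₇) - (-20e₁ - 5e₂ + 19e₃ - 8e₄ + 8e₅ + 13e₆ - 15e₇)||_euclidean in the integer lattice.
52.9528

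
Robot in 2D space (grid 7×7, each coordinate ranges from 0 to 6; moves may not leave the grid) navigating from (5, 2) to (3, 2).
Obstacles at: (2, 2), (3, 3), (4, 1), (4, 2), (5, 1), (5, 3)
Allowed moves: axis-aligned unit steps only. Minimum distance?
8
(one shortest path: (5, 2) → (6, 2) → (6, 1) → (6, 0) → (5, 0) → (4, 0) → (3, 0) → (3, 1) → (3, 2))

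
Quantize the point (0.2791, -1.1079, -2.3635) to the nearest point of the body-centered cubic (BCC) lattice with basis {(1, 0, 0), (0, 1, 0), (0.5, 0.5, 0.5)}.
(0.5, -1.5, -2.5)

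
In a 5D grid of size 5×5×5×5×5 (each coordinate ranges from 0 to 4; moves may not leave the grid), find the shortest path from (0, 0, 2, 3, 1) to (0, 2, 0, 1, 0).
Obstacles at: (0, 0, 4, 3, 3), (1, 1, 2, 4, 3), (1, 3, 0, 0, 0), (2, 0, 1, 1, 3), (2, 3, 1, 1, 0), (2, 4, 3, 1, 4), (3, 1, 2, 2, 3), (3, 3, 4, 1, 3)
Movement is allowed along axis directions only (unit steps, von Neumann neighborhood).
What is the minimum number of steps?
7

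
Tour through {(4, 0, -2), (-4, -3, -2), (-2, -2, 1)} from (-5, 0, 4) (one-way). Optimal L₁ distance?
25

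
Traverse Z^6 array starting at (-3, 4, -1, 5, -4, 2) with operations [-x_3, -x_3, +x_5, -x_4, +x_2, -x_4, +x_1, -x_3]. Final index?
(-2, 5, -4, 3, -3, 2)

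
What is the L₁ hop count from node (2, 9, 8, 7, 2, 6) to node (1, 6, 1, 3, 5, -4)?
28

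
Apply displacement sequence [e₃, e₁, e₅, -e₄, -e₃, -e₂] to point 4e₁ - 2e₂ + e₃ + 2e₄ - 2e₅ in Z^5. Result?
(5, -3, 1, 1, -1)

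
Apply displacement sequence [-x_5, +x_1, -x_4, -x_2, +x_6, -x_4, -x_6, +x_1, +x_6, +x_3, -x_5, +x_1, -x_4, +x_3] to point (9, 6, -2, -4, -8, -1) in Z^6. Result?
(12, 5, 0, -7, -10, 0)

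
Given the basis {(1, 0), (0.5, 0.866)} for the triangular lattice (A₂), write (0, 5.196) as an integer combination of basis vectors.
-3b₁ + 6b₂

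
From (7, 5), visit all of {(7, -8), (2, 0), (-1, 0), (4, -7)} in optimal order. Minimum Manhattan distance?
29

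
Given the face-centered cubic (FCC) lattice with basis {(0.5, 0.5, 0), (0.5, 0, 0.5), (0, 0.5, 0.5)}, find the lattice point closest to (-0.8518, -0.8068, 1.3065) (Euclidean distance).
(-1, -1, 1)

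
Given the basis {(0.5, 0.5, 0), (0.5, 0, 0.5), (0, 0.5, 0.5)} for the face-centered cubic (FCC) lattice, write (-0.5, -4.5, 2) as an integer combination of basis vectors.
-7b₁ + 6b₂ - 2b₃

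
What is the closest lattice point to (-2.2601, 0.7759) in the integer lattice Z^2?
(-2, 1)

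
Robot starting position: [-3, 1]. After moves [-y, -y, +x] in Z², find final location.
(-2, -1)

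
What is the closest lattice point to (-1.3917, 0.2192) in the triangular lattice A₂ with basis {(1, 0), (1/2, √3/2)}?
(-1, 0)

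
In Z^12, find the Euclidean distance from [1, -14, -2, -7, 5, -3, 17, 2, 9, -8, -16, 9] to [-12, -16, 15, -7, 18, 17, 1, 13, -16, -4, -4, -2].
48.1041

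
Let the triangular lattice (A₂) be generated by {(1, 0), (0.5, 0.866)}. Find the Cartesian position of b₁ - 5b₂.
(-1.5, -4.33)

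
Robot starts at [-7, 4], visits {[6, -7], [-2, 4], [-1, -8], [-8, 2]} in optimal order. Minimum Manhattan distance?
32
(one optimal route: (-7, 4) → (-8, 2) → (-2, 4) → (-1, -8) → (6, -7))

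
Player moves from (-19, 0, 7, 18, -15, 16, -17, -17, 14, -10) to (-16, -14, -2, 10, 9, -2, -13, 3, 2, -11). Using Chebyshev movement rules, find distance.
24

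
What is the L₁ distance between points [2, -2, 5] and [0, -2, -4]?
11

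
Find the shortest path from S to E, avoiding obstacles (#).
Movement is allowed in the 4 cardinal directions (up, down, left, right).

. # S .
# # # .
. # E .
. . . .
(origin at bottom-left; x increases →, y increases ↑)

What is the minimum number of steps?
4
(one shortest path: (2, 3) → (3, 3) → (3, 2) → (3, 1) → (2, 1))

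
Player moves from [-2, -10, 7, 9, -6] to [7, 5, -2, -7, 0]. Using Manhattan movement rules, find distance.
55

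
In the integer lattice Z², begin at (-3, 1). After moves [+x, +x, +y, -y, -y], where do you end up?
(-1, 0)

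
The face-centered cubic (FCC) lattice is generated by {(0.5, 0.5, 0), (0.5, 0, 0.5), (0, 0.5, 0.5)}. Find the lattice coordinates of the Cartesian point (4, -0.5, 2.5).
b₁ + 7b₂ - 2b₃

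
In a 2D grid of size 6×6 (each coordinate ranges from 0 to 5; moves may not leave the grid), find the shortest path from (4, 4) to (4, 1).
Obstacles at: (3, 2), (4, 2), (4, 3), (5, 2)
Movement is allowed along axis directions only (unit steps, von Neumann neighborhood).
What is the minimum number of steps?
7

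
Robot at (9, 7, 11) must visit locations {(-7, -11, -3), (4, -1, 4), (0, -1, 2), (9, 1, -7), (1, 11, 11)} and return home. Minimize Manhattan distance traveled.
118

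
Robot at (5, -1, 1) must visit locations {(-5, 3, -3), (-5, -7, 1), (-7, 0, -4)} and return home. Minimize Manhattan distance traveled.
54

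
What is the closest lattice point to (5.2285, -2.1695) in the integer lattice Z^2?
(5, -2)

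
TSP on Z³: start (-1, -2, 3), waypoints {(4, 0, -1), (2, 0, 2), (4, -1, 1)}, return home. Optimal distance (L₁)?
22
(one optimal route: (-1, -2, 3) → (2, 0, 2) → (4, 0, -1) → (4, -1, 1) → (-1, -2, 3))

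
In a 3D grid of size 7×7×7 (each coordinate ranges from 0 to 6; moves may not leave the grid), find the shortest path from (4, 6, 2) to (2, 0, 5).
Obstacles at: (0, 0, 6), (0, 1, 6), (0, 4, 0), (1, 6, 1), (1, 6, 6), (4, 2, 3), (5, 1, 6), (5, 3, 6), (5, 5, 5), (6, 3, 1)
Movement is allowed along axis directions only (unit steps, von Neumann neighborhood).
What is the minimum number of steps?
11
(one shortest path: (4, 6, 2) → (3, 6, 2) → (2, 6, 2) → (2, 5, 2) → (2, 4, 2) → (2, 3, 2) → (2, 2, 2) → (2, 1, 2) → (2, 0, 2) → (2, 0, 3) → (2, 0, 4) → (2, 0, 5))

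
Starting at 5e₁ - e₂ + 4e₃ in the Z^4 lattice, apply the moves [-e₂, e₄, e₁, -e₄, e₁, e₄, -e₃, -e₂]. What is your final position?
(7, -3, 3, 1)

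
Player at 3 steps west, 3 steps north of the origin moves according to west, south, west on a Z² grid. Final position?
(-5, 2)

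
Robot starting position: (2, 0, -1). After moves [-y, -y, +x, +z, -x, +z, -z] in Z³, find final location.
(2, -2, 0)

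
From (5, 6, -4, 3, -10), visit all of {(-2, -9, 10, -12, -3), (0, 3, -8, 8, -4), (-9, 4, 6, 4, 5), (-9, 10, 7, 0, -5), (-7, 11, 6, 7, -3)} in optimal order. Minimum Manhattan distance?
136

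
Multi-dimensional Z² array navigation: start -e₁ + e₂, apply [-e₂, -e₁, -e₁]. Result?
(-3, 0)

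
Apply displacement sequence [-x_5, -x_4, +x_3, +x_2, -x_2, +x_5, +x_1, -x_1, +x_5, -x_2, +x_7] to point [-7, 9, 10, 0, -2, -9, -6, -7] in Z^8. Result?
(-7, 8, 11, -1, -1, -9, -5, -7)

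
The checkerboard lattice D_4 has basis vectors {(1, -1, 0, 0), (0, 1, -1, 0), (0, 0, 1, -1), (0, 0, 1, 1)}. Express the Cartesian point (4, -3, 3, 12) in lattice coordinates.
4b₁ + b₂ - 4b₃ + 8b₄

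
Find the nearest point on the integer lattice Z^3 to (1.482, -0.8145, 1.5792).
(1, -1, 2)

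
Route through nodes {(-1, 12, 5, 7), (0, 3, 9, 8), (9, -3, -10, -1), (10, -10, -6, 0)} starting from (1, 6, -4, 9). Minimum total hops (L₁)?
90
(one optimal route: (1, 6, -4, 9) → (-1, 12, 5, 7) → (0, 3, 9, 8) → (9, -3, -10, -1) → (10, -10, -6, 0))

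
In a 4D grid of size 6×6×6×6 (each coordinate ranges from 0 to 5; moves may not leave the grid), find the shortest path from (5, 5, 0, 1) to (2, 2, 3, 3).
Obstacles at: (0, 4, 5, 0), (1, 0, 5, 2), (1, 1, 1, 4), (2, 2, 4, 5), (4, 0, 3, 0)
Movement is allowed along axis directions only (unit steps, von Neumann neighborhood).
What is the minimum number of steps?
11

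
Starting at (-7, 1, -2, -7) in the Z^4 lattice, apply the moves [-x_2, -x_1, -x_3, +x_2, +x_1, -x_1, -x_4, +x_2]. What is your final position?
(-8, 2, -3, -8)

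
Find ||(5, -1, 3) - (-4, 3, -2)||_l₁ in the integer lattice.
18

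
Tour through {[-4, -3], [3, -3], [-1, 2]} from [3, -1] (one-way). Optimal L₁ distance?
17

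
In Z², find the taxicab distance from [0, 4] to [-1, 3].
2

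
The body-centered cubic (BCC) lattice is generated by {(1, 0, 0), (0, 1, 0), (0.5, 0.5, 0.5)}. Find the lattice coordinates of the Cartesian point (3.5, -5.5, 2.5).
b₁ - 8b₂ + 5b₃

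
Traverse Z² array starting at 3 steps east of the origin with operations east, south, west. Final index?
(3, -1)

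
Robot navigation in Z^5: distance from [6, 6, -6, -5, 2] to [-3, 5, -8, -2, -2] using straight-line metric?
10.5357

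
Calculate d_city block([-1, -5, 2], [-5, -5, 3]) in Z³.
5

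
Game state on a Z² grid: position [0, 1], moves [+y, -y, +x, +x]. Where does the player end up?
(2, 1)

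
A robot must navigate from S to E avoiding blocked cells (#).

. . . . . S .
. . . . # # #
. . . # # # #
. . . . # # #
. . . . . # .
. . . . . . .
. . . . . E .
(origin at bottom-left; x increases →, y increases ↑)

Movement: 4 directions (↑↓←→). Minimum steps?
12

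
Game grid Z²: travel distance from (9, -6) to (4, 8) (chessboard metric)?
14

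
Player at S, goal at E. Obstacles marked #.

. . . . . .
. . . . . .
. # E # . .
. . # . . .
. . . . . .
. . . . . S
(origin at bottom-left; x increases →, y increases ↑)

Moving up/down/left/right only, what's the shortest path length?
8
(one shortest path: (5, 0) → (4, 0) → (4, 1) → (4, 2) → (4, 3) → (4, 4) → (3, 4) → (2, 4) → (2, 3))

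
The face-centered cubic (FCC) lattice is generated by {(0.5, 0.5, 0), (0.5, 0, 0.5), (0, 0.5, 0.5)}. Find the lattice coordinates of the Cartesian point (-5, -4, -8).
-b₁ - 9b₂ - 7b₃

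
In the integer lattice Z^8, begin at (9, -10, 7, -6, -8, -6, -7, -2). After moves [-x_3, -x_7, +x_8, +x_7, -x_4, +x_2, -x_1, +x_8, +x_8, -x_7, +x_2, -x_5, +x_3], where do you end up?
(8, -8, 7, -7, -9, -6, -8, 1)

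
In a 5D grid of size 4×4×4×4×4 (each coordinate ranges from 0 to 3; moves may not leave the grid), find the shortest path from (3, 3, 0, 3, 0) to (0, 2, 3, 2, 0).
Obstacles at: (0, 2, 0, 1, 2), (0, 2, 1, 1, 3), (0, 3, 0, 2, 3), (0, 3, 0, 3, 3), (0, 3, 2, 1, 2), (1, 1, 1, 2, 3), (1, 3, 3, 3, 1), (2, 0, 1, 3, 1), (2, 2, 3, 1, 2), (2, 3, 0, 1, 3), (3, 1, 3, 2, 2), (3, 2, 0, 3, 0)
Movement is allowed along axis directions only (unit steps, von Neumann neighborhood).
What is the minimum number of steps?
8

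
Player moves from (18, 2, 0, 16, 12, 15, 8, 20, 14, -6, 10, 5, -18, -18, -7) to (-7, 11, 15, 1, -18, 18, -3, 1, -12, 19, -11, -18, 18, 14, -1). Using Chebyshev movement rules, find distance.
36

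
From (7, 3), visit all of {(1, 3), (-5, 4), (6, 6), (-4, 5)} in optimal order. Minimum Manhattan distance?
21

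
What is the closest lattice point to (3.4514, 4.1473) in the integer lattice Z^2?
(3, 4)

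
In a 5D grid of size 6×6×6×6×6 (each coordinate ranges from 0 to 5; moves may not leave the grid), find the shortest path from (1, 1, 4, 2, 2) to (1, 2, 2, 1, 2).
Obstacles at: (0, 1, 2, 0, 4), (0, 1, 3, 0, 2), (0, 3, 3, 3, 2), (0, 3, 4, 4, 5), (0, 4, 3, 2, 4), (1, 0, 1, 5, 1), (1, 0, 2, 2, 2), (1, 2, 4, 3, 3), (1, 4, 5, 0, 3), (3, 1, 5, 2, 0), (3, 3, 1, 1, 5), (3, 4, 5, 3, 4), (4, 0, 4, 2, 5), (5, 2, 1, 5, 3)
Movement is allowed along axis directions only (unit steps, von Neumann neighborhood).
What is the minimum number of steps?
4
(one shortest path: (1, 1, 4, 2, 2) → (1, 2, 4, 2, 2) → (1, 2, 3, 2, 2) → (1, 2, 2, 2, 2) → (1, 2, 2, 1, 2))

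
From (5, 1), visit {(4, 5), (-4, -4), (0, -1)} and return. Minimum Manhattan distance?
36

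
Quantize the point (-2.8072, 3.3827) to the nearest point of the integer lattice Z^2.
(-3, 3)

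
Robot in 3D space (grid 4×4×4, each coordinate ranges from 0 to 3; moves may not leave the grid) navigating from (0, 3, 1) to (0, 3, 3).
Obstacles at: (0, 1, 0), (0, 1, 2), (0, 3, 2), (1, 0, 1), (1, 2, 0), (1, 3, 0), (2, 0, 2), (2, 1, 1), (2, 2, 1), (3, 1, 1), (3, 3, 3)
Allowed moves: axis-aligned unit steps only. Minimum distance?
4
(one shortest path: (0, 3, 1) → (1, 3, 1) → (1, 3, 2) → (1, 3, 3) → (0, 3, 3))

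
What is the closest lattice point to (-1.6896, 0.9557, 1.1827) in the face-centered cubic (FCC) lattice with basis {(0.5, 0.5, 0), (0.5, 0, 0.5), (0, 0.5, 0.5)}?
(-2, 1, 1)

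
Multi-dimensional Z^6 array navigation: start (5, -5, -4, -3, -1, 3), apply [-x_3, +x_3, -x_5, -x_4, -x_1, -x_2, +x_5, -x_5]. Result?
(4, -6, -4, -4, -2, 3)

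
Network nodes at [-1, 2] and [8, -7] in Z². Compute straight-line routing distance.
12.7279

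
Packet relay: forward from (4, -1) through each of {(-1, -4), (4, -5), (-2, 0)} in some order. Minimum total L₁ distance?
15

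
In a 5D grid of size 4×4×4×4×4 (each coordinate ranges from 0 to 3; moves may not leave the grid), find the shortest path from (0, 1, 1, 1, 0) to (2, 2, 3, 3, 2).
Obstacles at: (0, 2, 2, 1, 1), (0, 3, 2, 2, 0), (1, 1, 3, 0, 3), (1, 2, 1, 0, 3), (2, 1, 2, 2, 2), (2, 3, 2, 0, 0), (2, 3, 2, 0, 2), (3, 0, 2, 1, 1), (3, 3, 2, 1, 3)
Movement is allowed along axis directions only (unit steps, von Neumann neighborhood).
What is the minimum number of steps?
9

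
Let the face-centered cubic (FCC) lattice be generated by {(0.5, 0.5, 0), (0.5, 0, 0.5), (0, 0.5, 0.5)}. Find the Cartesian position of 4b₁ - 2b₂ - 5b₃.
(1, -0.5, -3.5)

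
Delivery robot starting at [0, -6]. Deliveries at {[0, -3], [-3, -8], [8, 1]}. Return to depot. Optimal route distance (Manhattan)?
40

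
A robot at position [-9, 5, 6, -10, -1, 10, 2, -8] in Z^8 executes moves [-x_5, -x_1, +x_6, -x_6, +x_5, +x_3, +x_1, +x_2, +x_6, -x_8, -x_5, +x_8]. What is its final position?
(-9, 6, 7, -10, -2, 11, 2, -8)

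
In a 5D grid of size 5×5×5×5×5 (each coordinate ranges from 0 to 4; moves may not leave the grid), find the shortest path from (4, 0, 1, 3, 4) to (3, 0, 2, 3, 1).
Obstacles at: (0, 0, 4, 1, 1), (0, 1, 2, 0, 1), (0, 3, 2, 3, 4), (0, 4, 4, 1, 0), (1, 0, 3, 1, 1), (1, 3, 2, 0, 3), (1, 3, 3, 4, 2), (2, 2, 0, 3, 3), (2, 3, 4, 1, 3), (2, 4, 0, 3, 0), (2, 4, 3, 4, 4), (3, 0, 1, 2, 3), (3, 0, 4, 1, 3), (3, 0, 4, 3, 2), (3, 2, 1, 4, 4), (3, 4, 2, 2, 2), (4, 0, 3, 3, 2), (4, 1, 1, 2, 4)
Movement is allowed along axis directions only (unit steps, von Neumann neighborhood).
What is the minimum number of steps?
5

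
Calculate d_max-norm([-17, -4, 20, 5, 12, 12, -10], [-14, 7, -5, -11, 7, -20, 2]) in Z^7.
32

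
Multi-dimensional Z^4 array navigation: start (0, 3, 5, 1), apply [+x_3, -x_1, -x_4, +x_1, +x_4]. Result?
(0, 3, 6, 1)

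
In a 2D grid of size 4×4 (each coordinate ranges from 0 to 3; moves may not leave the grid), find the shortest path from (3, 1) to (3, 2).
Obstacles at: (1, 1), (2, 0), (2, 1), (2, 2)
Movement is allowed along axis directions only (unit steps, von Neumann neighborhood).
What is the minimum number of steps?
1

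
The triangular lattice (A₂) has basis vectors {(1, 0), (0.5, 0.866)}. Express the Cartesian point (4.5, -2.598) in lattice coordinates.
6b₁ - 3b₂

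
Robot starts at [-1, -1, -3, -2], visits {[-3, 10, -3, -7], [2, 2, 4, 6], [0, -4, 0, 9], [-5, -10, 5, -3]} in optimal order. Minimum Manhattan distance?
94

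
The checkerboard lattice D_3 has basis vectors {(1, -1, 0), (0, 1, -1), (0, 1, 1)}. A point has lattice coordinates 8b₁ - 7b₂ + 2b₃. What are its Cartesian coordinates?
(8, -13, 9)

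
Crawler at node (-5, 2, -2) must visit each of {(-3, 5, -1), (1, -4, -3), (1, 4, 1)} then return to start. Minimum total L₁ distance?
38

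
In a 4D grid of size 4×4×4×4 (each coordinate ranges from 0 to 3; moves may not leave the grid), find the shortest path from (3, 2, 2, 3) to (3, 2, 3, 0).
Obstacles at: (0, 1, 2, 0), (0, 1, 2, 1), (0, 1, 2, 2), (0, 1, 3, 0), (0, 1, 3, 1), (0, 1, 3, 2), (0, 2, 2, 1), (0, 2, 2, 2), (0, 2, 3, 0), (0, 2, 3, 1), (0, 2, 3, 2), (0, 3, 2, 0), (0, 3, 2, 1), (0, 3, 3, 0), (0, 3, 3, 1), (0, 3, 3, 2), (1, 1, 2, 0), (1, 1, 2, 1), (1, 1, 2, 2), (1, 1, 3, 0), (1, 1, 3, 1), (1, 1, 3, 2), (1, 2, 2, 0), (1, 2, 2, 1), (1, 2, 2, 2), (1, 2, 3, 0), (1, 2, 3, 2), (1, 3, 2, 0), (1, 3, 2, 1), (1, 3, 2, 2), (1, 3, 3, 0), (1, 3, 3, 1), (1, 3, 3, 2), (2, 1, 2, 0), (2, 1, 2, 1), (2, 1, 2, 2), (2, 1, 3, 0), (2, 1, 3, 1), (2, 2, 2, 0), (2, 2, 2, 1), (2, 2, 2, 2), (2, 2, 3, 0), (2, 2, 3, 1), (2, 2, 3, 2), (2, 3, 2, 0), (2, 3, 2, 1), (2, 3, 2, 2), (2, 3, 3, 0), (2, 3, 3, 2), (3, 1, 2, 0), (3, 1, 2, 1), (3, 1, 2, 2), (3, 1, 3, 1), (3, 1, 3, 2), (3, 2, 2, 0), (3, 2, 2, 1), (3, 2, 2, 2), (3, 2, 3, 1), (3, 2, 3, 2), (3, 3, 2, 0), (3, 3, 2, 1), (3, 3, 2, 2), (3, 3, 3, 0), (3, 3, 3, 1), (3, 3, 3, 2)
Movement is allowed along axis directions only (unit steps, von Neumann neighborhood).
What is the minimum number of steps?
8
(one shortest path: (3, 2, 2, 3) → (3, 1, 2, 3) → (3, 0, 2, 3) → (3, 0, 3, 3) → (3, 0, 3, 2) → (3, 0, 3, 1) → (3, 0, 3, 0) → (3, 1, 3, 0) → (3, 2, 3, 0))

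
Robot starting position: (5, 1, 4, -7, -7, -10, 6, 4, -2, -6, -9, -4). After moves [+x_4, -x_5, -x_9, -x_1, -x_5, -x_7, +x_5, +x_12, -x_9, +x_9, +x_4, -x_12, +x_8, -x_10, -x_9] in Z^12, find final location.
(4, 1, 4, -5, -8, -10, 5, 5, -4, -7, -9, -4)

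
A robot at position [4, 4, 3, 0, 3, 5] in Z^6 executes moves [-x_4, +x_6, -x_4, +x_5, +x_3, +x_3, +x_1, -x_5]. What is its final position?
(5, 4, 5, -2, 3, 6)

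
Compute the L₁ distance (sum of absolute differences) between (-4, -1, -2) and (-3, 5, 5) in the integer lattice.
14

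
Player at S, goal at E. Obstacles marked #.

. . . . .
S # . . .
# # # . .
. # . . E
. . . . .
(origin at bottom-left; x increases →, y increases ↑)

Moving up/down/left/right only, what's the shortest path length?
8
(one shortest path: (0, 3) → (0, 4) → (1, 4) → (2, 4) → (3, 4) → (4, 4) → (4, 3) → (4, 2) → (4, 1))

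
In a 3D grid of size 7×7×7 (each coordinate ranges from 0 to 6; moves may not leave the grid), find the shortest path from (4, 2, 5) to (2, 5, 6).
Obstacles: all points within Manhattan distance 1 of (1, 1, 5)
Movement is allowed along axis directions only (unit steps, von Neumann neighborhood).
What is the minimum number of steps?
6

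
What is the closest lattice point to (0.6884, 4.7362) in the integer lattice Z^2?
(1, 5)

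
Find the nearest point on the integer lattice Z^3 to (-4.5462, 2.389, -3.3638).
(-5, 2, -3)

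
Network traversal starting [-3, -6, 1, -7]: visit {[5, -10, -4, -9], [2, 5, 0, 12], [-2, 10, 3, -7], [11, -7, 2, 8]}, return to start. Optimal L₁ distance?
128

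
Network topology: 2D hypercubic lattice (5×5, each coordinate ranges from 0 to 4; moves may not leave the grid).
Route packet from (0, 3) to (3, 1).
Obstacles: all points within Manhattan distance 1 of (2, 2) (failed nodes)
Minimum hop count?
7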